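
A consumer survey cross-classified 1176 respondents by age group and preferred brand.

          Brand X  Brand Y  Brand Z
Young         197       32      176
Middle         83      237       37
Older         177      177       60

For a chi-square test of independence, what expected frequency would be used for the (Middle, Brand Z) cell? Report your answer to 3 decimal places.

Row total (Middle) = 357; column total (Brand Z) = 273; grand total N = 1176.
Expected count = (row total × column total) / N = 357 × 273 / 1176 = 82.875.

82.875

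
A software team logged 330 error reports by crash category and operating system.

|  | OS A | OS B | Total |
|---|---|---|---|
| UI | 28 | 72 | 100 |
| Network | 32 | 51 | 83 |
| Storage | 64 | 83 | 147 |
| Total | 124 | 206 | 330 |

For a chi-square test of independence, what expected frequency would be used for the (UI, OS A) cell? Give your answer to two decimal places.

Row total (UI) = 100; column total (OS A) = 124; grand total N = 330.
Expected count = (row total × column total) / N = 100 × 124 / 330 = 37.58.

37.58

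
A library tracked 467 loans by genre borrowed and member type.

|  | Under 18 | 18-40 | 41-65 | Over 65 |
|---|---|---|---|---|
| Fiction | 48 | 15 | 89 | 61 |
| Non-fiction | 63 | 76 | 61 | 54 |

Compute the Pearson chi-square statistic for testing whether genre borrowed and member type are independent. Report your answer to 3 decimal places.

Row totals: 213, 254. Column totals: 111, 91, 150, 115. Grand total N = 467.
Expected counts (row total × column total / N):
  Fiction, Under 18: 213×111/467 = 50.6274
  Fiction, 18-40: 213×91/467 = 41.5054
  Fiction, 41-65: 213×150/467 = 68.4154
  Fiction, Over 65: 213×115/467 = 52.4518
  Non-fiction, Under 18: 254×111/467 = 60.3726
  Non-fiction, 18-40: 254×91/467 = 49.4946
  Non-fiction, 41-65: 254×150/467 = 81.5846
  Non-fiction, Over 65: 254×115/467 = 62.5482
Contributions (O − E)²/E:
  (48 − 50.6274)²/50.6274 = 0.1364
  (15 − 41.5054)²/41.5054 = 16.9264
  (89 − 68.4154)²/68.4154 = 6.1934
  (61 − 52.4518)²/52.4518 = 1.3931
  (63 − 60.3726)²/60.3726 = 0.1143
  (76 − 49.4946)²/49.4946 = 14.1942
  (61 − 81.5846)²/81.5846 = 5.1937
  (54 − 62.5482)²/62.5482 = 1.1682
χ² = 0.1364 + 16.9264 + 6.1934 + 1.3931 + 0.1143 + 14.1942 + 5.1937 + 1.1682 = 45.320

45.320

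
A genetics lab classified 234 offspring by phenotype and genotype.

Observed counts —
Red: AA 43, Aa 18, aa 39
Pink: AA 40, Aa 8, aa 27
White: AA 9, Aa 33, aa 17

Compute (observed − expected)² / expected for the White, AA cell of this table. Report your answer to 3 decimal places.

8.688

Row total (White) = 59; column total (AA) = 92; N = 234.
Expected count E = 59 × 92 / 234 = 23.1966.
Contribution = (O − E)²/E = (9 − 23.1966)² / 23.1966 = 8.688.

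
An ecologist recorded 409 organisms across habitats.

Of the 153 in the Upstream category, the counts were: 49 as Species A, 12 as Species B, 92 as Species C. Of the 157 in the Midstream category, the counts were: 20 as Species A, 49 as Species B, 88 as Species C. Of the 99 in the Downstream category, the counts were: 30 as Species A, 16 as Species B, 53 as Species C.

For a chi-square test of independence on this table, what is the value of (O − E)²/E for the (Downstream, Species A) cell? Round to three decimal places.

1.521

Row total (Downstream) = 99; column total (Species A) = 99; N = 409.
Expected count E = 99 × 99 / 409 = 23.9633.
Contribution = (O − E)²/E = (30 − 23.9633)² / 23.9633 = 1.521.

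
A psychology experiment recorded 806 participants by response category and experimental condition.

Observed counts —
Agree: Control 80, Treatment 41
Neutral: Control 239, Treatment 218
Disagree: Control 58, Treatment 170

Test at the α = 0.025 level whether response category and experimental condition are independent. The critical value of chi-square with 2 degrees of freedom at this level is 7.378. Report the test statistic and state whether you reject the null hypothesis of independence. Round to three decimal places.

65.470; reject H₀

Row totals: 121, 457, 228. Column totals: 377, 429. Grand total N = 806.
Expected counts (row total × column total / N):
  Agree, Control: 121×377/806 = 56.5968
  Agree, Treatment: 121×429/806 = 64.4032
  Neutral, Control: 457×377/806 = 213.7581
  Neutral, Treatment: 457×429/806 = 243.2419
  Disagree, Control: 228×377/806 = 106.6452
  Disagree, Treatment: 228×429/806 = 121.3548
Contributions (O − E)²/E:
  (80 − 56.5968)²/56.5968 = 9.6774
  (41 − 64.4032)²/64.4032 = 8.5044
  (239 − 213.7581)²/213.7581 = 2.9807
  (218 − 243.2419)²/243.2419 = 2.6194
  (58 − 106.6452)²/106.6452 = 22.1890
  (170 − 121.3548)²/121.3548 = 19.4995
χ² = 9.6774 + 8.5044 + 2.9807 + 2.6194 + 22.1890 + 19.4995 = 65.470
df = (3−1)(2−1) = 2. Since 65.470 > 7.378, reject the null hypothesis of independence at α = 0.025.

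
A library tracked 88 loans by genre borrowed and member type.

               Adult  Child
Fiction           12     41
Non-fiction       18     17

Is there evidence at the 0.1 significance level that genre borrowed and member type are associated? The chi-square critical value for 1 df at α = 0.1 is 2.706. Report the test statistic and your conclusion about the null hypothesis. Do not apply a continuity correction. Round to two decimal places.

Row totals: 53, 35. Column totals: 30, 58. Grand total N = 88.
Expected counts (row total × column total / N):
  Fiction, Adult: 53×30/88 = 18.068
  Fiction, Child: 53×58/88 = 34.932
  Non-fiction, Adult: 35×30/88 = 11.932
  Non-fiction, Child: 35×58/88 = 23.068
Contributions (O − E)²/E:
  (12 − 18.068)²/18.068 = 2.0379
  (41 − 34.932)²/34.932 = 1.0541
  (18 − 11.932)²/11.932 = 3.0859
  (17 − 23.068)²/23.068 = 1.5962
χ² = 2.0379 + 1.0541 + 3.0859 + 1.5962 = 7.77
df = (2−1)(2−1) = 1. Since 7.77 > 2.706, reject the null hypothesis of independence at α = 0.1.

7.77; reject H₀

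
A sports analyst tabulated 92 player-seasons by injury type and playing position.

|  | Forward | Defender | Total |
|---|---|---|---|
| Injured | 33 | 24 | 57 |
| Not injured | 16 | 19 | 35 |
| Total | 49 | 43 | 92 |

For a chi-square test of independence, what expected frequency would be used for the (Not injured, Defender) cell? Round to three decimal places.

Row total (Not injured) = 35; column total (Defender) = 43; grand total N = 92.
Expected count = (row total × column total) / N = 35 × 43 / 92 = 16.359.

16.359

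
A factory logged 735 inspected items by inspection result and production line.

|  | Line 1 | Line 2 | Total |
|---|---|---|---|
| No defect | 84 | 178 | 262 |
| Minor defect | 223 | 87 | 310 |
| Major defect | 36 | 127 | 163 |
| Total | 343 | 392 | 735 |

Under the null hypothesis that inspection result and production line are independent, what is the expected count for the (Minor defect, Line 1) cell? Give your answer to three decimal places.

144.667

Row total (Minor defect) = 310; column total (Line 1) = 343; grand total N = 735.
Expected count = (row total × column total) / N = 310 × 343 / 735 = 144.667.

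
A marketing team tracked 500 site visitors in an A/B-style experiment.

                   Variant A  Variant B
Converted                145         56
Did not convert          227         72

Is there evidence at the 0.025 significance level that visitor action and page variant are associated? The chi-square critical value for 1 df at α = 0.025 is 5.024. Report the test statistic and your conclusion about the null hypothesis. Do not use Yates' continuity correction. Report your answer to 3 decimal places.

Row totals: 201, 299. Column totals: 372, 128. Grand total N = 500.
Expected counts (row total × column total / N):
  Converted, Variant A: 201×372/500 = 149.5440
  Converted, Variant B: 201×128/500 = 51.4560
  Did not convert, Variant A: 299×372/500 = 222.4560
  Did not convert, Variant B: 299×128/500 = 76.5440
Contributions (O − E)²/E:
  (145 − 149.5440)²/149.5440 = 0.1381
  (56 − 51.4560)²/51.4560 = 0.4013
  (227 − 222.4560)²/222.4560 = 0.0928
  (72 − 76.5440)²/76.5440 = 0.2698
χ² = 0.1381 + 0.4013 + 0.0928 + 0.2698 = 0.902
df = (2−1)(2−1) = 1. Since 0.902 < 5.024, fail to reject the null hypothesis of independence at α = 0.025.

0.902; fail to reject H₀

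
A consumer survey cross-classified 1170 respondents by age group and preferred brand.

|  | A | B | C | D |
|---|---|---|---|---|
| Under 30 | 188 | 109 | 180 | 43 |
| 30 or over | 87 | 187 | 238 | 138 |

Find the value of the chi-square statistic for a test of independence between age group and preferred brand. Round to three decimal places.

102.378

Row totals: 520, 650. Column totals: 275, 296, 418, 181. Grand total N = 1170.
Expected counts (row total × column total / N):
  Under 30, A: 520×275/1170 = 122.2222
  Under 30, B: 520×296/1170 = 131.5556
  Under 30, C: 520×418/1170 = 185.7778
  Under 30, D: 520×181/1170 = 80.4444
  30 or over, A: 650×275/1170 = 152.7778
  30 or over, B: 650×296/1170 = 164.4444
  30 or over, C: 650×418/1170 = 232.2222
  30 or over, D: 650×181/1170 = 100.5556
Contributions (O − E)²/E:
  (188 − 122.2222)²/122.2222 = 35.4004
  (109 − 131.5556)²/131.5556 = 3.8672
  (180 − 185.7778)²/185.7778 = 0.1797
  (43 − 80.4444)²/80.4444 = 17.4292
  (87 − 152.7778)²/152.7778 = 28.3203
  (187 − 164.4444)²/164.4444 = 3.0938
  (238 − 232.2222)²/232.2222 = 0.1438
  (138 − 100.5556)²/100.5556 = 13.9434
χ² = 35.4004 + 3.8672 + 0.1797 + 17.4292 + 28.3203 + 3.0938 + 0.1438 + 13.9434 = 102.378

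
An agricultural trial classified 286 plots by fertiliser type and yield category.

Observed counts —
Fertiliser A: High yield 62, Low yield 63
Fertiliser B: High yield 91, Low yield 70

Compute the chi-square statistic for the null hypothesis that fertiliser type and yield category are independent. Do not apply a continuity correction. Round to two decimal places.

Row totals: 125, 161. Column totals: 153, 133. Grand total N = 286.
Expected counts (row total × column total / N):
  Fertiliser A, High yield: 125×153/286 = 66.871
  Fertiliser A, Low yield: 125×133/286 = 58.129
  Fertiliser B, High yield: 161×153/286 = 86.129
  Fertiliser B, Low yield: 161×133/286 = 74.871
Contributions (O − E)²/E:
  (62 − 66.871)²/66.871 = 0.3548
  (63 − 58.129)²/58.129 = 0.4082
  (91 − 86.129)²/86.129 = 0.2755
  (70 − 74.871)²/74.871 = 0.3169
χ² = 0.3548 + 0.4082 + 0.2755 + 0.3169 = 1.36

1.36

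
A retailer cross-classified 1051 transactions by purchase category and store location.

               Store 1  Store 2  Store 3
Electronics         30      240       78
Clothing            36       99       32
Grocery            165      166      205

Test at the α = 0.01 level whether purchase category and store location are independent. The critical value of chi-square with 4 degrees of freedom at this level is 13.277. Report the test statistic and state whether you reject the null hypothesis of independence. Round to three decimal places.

141.170; reject H₀

Row totals: 348, 167, 536. Column totals: 231, 505, 315. Grand total N = 1051.
Expected counts (row total × column total / N):
  Electronics, Store 1: 348×231/1051 = 76.4872
  Electronics, Store 2: 348×505/1051 = 167.2122
  Electronics, Store 3: 348×315/1051 = 104.3007
  Clothing, Store 1: 167×231/1051 = 36.7050
  Clothing, Store 2: 167×505/1051 = 80.2426
  Clothing, Store 3: 167×315/1051 = 50.0523
  Grocery, Store 1: 536×231/1051 = 117.8078
  Grocery, Store 2: 536×505/1051 = 257.5452
  Grocery, Store 3: 536×315/1051 = 160.6470
Contributions (O − E)²/E:
  (30 − 76.4872)²/76.4872 = 28.2539
  (240 − 167.2122)²/167.2122 = 31.6847
  (78 − 104.3007)²/104.3007 = 6.6320
  (36 − 36.7050)²/36.7050 = 0.0135
  (99 − 80.2426)²/80.2426 = 4.3847
  (32 − 50.0523)²/50.0523 = 6.5109
  (165 − 117.8078)²/117.8078 = 18.9046
  (166 − 257.5452)²/257.5452 = 32.5400
  (205 − 160.6470)²/160.6470 = 12.2454
χ² = 28.2539 + 31.6847 + 6.6320 + 0.0135 + 4.3847 + 6.5109 + 18.9046 + 32.5400 + 12.2454 = 141.170
df = (3−1)(3−1) = 4. Since 141.170 > 13.277, reject the null hypothesis of independence at α = 0.01.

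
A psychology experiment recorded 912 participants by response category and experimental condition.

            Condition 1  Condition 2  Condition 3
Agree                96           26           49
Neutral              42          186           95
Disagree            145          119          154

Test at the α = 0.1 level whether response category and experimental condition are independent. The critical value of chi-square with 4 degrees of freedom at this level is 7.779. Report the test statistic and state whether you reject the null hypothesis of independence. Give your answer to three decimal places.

142.846; reject H₀

Row totals: 171, 323, 418. Column totals: 283, 331, 298. Grand total N = 912.
Expected counts (row total × column total / N):
  Agree, Condition 1: 171×283/912 = 53.0625
  Agree, Condition 2: 171×331/912 = 62.0625
  Agree, Condition 3: 171×298/912 = 55.8750
  Neutral, Condition 1: 323×283/912 = 100.2292
  Neutral, Condition 2: 323×331/912 = 117.2292
  Neutral, Condition 3: 323×298/912 = 105.5417
  Disagree, Condition 1: 418×283/912 = 129.7083
  Disagree, Condition 2: 418×331/912 = 151.7083
  Disagree, Condition 3: 418×298/912 = 136.5833
Contributions (O − E)²/E:
  (96 − 53.0625)²/53.0625 = 34.7445
  (26 − 62.0625)²/62.0625 = 20.9547
  (49 − 55.8750)²/55.8750 = 0.8459
  (42 − 100.2292)²/100.2292 = 33.8289
  (186 − 117.2292)²/117.2292 = 40.3434
  (95 − 105.5417)²/105.5417 = 1.0529
  (145 − 129.7083)²/129.7083 = 1.8028
  (119 − 151.7083)²/151.7083 = 7.0519
  (154 − 136.5833)²/136.5833 = 2.2209
χ² = 34.7445 + 20.9547 + 0.8459 + 33.8289 + 40.3434 + 1.0529 + 1.8028 + 7.0519 + 2.2209 = 142.846
df = (3−1)(3−1) = 4. Since 142.846 > 7.779, reject the null hypothesis of independence at α = 0.1.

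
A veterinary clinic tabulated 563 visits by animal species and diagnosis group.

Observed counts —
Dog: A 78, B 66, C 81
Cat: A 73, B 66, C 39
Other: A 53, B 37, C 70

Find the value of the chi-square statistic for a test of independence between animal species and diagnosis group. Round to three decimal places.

19.697

Row totals: 225, 178, 160. Column totals: 204, 169, 190. Grand total N = 563.
Expected counts (row total × column total / N):
  Dog, A: 225×204/563 = 81.5275
  Dog, B: 225×169/563 = 67.5400
  Dog, C: 225×190/563 = 75.9325
  Cat, A: 178×204/563 = 64.4973
  Cat, B: 178×169/563 = 53.4316
  Cat, C: 178×190/563 = 60.0710
  Other, A: 160×204/563 = 57.9751
  Other, B: 160×169/563 = 48.0284
  Other, C: 160×190/563 = 53.9964
Contributions (O − E)²/E:
  (78 − 81.5275)²/81.5275 = 0.1526
  (66 − 67.5400)²/67.5400 = 0.0351
  (81 − 75.9325)²/75.9325 = 0.3382
  (73 − 64.4973)²/64.4973 = 1.1209
  (66 − 53.4316)²/53.4316 = 2.9564
  (39 − 60.0710)²/60.0710 = 7.3910
  (53 − 57.9751)²/57.9751 = 0.4269
  (37 − 48.0284)²/48.0284 = 2.5324
  (70 − 53.9964)²/53.9964 = 4.7432
χ² = 0.1526 + 0.0351 + 0.3382 + 1.1209 + 2.9564 + 7.3910 + 0.4269 + 2.5324 + 4.7432 = 19.697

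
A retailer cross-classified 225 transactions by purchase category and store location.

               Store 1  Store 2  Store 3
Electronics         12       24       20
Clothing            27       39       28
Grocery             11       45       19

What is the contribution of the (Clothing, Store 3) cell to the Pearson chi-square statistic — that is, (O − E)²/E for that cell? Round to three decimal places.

0.000

Row total (Clothing) = 94; column total (Store 3) = 67; N = 225.
Expected count E = 94 × 67 / 225 = 27.9911.
Contribution = (O − E)²/E = (28 − 27.9911)² / 27.9911 = 0.000.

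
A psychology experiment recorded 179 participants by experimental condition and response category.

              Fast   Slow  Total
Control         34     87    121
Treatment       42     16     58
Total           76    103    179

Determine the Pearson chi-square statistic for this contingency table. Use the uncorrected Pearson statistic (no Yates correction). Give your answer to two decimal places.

31.51

Grand total N = 179.
Expected counts (row total × column total / N):
  Control, Fast: 121×76/179 = 51.374
  Control, Slow: 121×103/179 = 69.626
  Treatment, Fast: 58×76/179 = 24.626
  Treatment, Slow: 58×103/179 = 33.374
Contributions (O − E)²/E:
  (34 − 51.374)²/51.374 = 5.8757
  (87 − 69.626)²/69.626 = 4.3354
  (42 − 24.626)²/24.626 = 12.2576
  (16 − 33.374)²/33.374 = 9.0446
χ² = 5.8757 + 4.3354 + 12.2576 + 9.0446 = 31.51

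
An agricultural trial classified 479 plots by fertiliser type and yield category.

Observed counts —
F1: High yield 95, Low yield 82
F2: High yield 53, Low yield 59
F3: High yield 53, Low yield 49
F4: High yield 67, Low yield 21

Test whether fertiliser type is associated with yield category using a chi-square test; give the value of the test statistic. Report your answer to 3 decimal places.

Row totals: 177, 112, 102, 88. Column totals: 268, 211. Grand total N = 479.
Expected counts (row total × column total / N):
  F1, High yield: 177×268/479 = 99.0313
  F1, Low yield: 177×211/479 = 77.9687
  F2, High yield: 112×268/479 = 62.6639
  F2, Low yield: 112×211/479 = 49.3361
  F3, High yield: 102×268/479 = 57.0689
  F3, Low yield: 102×211/479 = 44.9311
  F4, High yield: 88×268/479 = 49.2359
  F4, Low yield: 88×211/479 = 38.7641
Contributions (O − E)²/E:
  (95 − 99.0313)²/99.0313 = 0.1641
  (82 − 77.9687)²/77.9687 = 0.2084
  (53 − 62.6639)²/62.6639 = 1.4903
  (59 − 49.3361)²/49.3361 = 1.8930
  (53 − 57.0689)²/57.0689 = 0.2901
  (49 − 44.9311)²/44.9311 = 0.3685
  (67 − 49.2359)²/49.2359 = 6.4092
  (21 − 38.7641)²/38.7641 = 8.1406
χ² = 0.1641 + 0.2084 + 1.4903 + 1.8930 + 0.2901 + 0.3685 + 6.4092 + 8.1406 = 18.964

18.964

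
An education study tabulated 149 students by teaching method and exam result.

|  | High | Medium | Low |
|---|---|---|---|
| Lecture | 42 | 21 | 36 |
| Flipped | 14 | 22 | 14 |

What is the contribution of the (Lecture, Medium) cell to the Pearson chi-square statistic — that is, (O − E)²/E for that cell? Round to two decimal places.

Row total (Lecture) = 99; column total (Medium) = 43; N = 149.
Expected count E = 99 × 43 / 149 = 28.570.
Contribution = (O − E)²/E = (21 − 28.570)² / 28.570 = 2.01.

2.01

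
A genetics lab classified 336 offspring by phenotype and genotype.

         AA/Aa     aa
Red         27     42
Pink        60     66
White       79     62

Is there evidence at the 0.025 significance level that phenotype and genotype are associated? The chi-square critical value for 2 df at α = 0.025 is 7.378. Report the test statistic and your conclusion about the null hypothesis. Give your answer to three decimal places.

Row totals: 69, 126, 141. Column totals: 166, 170. Grand total N = 336.
Expected counts (row total × column total / N):
  Red, AA/Aa: 69×166/336 = 34.0893
  Red, aa: 69×170/336 = 34.9107
  Pink, AA/Aa: 126×166/336 = 62.2500
  Pink, aa: 126×170/336 = 63.7500
  White, AA/Aa: 141×166/336 = 69.6607
  White, aa: 141×170/336 = 71.3393
Contributions (O − E)²/E:
  (27 − 34.0893)²/34.0893 = 1.4743
  (42 − 34.9107)²/34.9107 = 1.4396
  (60 − 62.2500)²/62.2500 = 0.0813
  (66 − 63.7500)²/63.7500 = 0.0794
  (79 − 69.6607)²/69.6607 = 1.2521
  (62 − 71.3393)²/71.3393 = 1.2226
χ² = 1.4743 + 1.4396 + 0.0813 + 0.0794 + 1.2521 + 1.2226 = 5.549
df = (3−1)(2−1) = 2. Since 5.549 < 7.378, fail to reject the null hypothesis of independence at α = 0.025.

5.549; fail to reject H₀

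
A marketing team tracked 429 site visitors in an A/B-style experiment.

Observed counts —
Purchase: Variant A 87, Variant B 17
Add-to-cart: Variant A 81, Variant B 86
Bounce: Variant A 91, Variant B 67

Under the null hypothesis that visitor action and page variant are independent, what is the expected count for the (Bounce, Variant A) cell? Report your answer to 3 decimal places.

Row total (Bounce) = 158; column total (Variant A) = 259; grand total N = 429.
Expected count = (row total × column total) / N = 158 × 259 / 429 = 95.389.

95.389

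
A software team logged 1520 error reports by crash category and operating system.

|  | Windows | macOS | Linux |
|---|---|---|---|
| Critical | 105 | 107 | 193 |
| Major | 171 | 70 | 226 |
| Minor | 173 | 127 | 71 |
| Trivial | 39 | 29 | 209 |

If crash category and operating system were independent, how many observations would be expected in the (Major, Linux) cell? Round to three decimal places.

214.759

Row total (Major) = 467; column total (Linux) = 699; grand total N = 1520.
Expected count = (row total × column total) / N = 467 × 699 / 1520 = 214.759.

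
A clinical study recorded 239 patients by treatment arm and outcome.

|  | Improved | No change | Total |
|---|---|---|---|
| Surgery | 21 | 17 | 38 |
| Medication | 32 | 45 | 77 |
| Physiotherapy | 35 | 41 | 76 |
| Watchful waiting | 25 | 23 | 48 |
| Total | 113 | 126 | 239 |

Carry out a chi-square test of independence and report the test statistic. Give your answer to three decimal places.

2.473

Grand total N = 239.
Expected counts (row total × column total / N):
  Surgery, Improved: 38×113/239 = 17.9665
  Surgery, No change: 38×126/239 = 20.0335
  Medication, Improved: 77×113/239 = 36.4059
  Medication, No change: 77×126/239 = 40.5941
  Physiotherapy, Improved: 76×113/239 = 35.9331
  Physiotherapy, No change: 76×126/239 = 40.0669
  Watchful waiting, Improved: 48×113/239 = 22.6946
  Watchful waiting, No change: 48×126/239 = 25.3054
Contributions (O − E)²/E:
  (21 − 17.9665)²/17.9665 = 0.5122
  (17 − 20.0335)²/20.0335 = 0.4593
  (32 − 36.4059)²/36.4059 = 0.5332
  (45 − 40.5941)²/40.5941 = 0.4782
  (35 − 35.9331)²/35.9331 = 0.0242
  (41 − 40.0669)²/40.0669 = 0.0217
  (25 − 22.6946)²/22.6946 = 0.2342
  (23 − 25.3054)²/25.3054 = 0.2100
χ² = 0.5122 + 0.4593 + 0.5332 + 0.4782 + 0.0242 + 0.0217 + 0.2342 + 0.2100 = 2.473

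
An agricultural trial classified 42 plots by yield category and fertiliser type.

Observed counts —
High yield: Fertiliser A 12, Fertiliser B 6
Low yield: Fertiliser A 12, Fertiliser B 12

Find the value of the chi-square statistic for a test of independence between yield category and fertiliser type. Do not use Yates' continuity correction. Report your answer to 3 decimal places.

Row totals: 18, 24. Column totals: 24, 18. Grand total N = 42.
Expected counts (row total × column total / N):
  High yield, Fertiliser A: 18×24/42 = 10.2857
  High yield, Fertiliser B: 18×18/42 = 7.7143
  Low yield, Fertiliser A: 24×24/42 = 13.7143
  Low yield, Fertiliser B: 24×18/42 = 10.2857
Contributions (O − E)²/E:
  (12 − 10.2857)²/10.2857 = 0.2857
  (6 − 7.7143)²/7.7143 = 0.3810
  (12 − 13.7143)²/13.7143 = 0.2143
  (12 − 10.2857)²/10.2857 = 0.2857
χ² = 0.2857 + 0.3810 + 0.2143 + 0.2857 = 1.167

1.167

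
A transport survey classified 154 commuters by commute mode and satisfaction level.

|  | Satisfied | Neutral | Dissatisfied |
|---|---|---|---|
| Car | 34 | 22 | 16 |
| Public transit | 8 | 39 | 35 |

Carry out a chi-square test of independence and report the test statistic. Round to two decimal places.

27.38

Row totals: 72, 82. Column totals: 42, 61, 51. Grand total N = 154.
Expected counts (row total × column total / N):
  Car, Satisfied: 72×42/154 = 19.636
  Car, Neutral: 72×61/154 = 28.519
  Car, Dissatisfied: 72×51/154 = 23.844
  Public transit, Satisfied: 82×42/154 = 22.364
  Public transit, Neutral: 82×61/154 = 32.481
  Public transit, Dissatisfied: 82×51/154 = 27.156
Contributions (O − E)²/E:
  (34 − 19.636)²/19.636 = 10.5075
  (22 − 28.519)²/28.519 = 1.4901
  (16 − 23.844)²/23.844 = 2.5805
  (8 − 22.364)²/22.364 = 9.2257
  (39 − 32.481)²/32.481 = 1.3084
  (35 − 27.156)²/27.156 = 2.2657
χ² = 10.5075 + 1.4901 + 2.5805 + 9.2257 + 1.3084 + 2.2657 = 27.38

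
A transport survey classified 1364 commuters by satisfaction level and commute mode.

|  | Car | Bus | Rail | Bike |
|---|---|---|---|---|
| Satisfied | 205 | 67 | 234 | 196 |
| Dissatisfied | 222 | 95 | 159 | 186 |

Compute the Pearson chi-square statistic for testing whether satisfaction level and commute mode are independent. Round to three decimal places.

18.934

Row totals: 702, 662. Column totals: 427, 162, 393, 382. Grand total N = 1364.
Expected counts (row total × column total / N):
  Satisfied, Car: 702×427/1364 = 219.7610
  Satisfied, Bus: 702×162/1364 = 83.3754
  Satisfied, Rail: 702×393/1364 = 202.2625
  Satisfied, Bike: 702×382/1364 = 196.6012
  Dissatisfied, Car: 662×427/1364 = 207.2390
  Dissatisfied, Bus: 662×162/1364 = 78.6246
  Dissatisfied, Rail: 662×393/1364 = 190.7375
  Dissatisfied, Bike: 662×382/1364 = 185.3988
Contributions (O − E)²/E:
  (205 − 219.7610)²/219.7610 = 0.9915
  (67 − 83.3754)²/83.3754 = 3.2162
  (234 − 202.2625)²/202.2625 = 4.9800
  (196 − 196.6012)²/196.6012 = 0.0018
  (222 − 207.2390)²/207.2390 = 1.0514
  (95 − 78.6246)²/78.6246 = 3.4106
  (159 − 190.7375)²/190.7375 = 5.2809
  (186 − 185.3988)²/185.3988 = 0.0019
χ² = 0.9915 + 3.2162 + 4.9800 + 0.0018 + 1.0514 + 3.4106 + 5.2809 + 0.0019 = 18.934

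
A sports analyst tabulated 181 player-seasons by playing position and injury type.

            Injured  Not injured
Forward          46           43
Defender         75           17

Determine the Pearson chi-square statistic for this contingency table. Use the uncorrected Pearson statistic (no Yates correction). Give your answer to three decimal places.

18.172

Row totals: 89, 92. Column totals: 121, 60. Grand total N = 181.
Expected counts (row total × column total / N):
  Forward, Injured: 89×121/181 = 59.49724
  Forward, Not injured: 89×60/181 = 29.50276
  Defender, Injured: 92×121/181 = 61.50276
  Defender, Not injured: 92×60/181 = 30.49724
Contributions (O − E)²/E:
  (46 − 59.49724)²/59.49724 = 3.0619
  (43 − 29.50276)²/29.50276 = 6.1749
  (75 − 61.50276)²/61.50276 = 2.9621
  (17 − 30.49724)²/30.49724 = 5.9735
χ² = 3.0619 + 6.1749 + 2.9621 + 5.9735 = 18.172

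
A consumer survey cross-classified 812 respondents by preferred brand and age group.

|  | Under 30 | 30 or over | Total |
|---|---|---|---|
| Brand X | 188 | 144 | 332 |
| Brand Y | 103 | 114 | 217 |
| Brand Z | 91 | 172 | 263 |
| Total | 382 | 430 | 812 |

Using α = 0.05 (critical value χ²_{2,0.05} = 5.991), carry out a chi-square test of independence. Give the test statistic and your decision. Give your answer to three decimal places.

28.598; reject H₀

Grand total N = 812.
Expected counts (row total × column total / N):
  Brand X, Under 30: 332×382/812 = 156.1872
  Brand X, 30 or over: 332×430/812 = 175.8128
  Brand Y, Under 30: 217×382/812 = 102.0862
  Brand Y, 30 or over: 217×430/812 = 114.9138
  Brand Z, Under 30: 263×382/812 = 123.7266
  Brand Z, 30 or over: 263×430/812 = 139.2734
Contributions (O − E)²/E:
  (188 − 156.1872)²/156.1872 = 6.4798
  (144 − 175.8128)²/175.8128 = 5.7564
  (103 − 102.0862)²/102.0862 = 0.0082
  (114 − 114.9138)²/114.9138 = 0.0073
  (91 − 123.7266)²/123.7266 = 8.6564
  (172 − 139.2734)²/139.2734 = 7.6901
χ² = 6.4798 + 5.7564 + 0.0082 + 0.0073 + 8.6564 + 7.6901 = 28.598
df = (3−1)(2−1) = 2. Since 28.598 > 5.991, reject the null hypothesis of independence at α = 0.05.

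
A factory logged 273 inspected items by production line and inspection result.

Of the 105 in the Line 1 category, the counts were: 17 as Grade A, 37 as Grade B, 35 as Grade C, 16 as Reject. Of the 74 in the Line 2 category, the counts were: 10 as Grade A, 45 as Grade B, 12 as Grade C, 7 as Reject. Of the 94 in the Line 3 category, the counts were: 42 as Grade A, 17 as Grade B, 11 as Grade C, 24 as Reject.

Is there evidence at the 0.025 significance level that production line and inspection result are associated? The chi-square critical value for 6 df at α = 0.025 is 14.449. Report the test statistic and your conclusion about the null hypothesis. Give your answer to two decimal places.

Row totals: 105, 74, 94. Column totals: 69, 99, 58, 47. Grand total N = 273.
Expected counts (row total × column total / N):
  Line 1, Grade A: 105×69/273 = 26.538
  Line 1, Grade B: 105×99/273 = 38.077
  Line 1, Grade C: 105×58/273 = 22.308
  Line 1, Reject: 105×47/273 = 18.077
  Line 2, Grade A: 74×69/273 = 18.703
  Line 2, Grade B: 74×99/273 = 26.835
  Line 2, Grade C: 74×58/273 = 15.722
  Line 2, Reject: 74×47/273 = 12.740
  Line 3, Grade A: 94×69/273 = 23.758
  Line 3, Grade B: 94×99/273 = 34.088
  Line 3, Grade C: 94×58/273 = 19.971
  Line 3, Reject: 94×47/273 = 16.183
Contributions (O − E)²/E:
  (17 − 26.538)²/26.538 = 3.4280
  (37 − 38.077)²/38.077 = 0.0305
  (35 − 22.308)²/22.308 = 7.2210
  (16 − 18.077)²/18.077 = 0.2386
  (10 − 18.703)²/18.703 = 4.0497
  (45 − 26.835)²/26.835 = 12.2962
  (12 − 15.722)²/15.722 = 0.8811
  (7 − 12.740)²/12.740 = 2.5862
  (42 − 23.758)²/23.758 = 14.0067
  (17 − 34.088)²/34.088 = 8.5661
  (11 − 19.971)²/19.971 = 4.0298
  (24 − 16.183)²/16.183 = 3.7759
χ² = 3.4280 + 0.0305 + 7.2210 + 0.2386 + 4.0497 + 12.2962 + 0.8811 + 2.5862 + 14.0067 + 8.5661 + 4.0298 + 3.7759 = 61.11
df = (3−1)(4−1) = 6. Since 61.11 > 14.449, reject the null hypothesis of independence at α = 0.025.

61.11; reject H₀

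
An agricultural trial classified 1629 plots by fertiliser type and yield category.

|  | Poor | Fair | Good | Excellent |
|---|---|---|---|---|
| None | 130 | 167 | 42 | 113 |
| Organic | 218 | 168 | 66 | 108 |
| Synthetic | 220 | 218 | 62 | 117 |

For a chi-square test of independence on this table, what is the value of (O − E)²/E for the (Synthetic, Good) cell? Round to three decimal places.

0.089

Row total (Synthetic) = 617; column total (Good) = 170; N = 1629.
Expected count E = 617 × 170 / 1629 = 64.3892.
Contribution = (O − E)²/E = (62 − 64.3892)² / 64.3892 = 0.089.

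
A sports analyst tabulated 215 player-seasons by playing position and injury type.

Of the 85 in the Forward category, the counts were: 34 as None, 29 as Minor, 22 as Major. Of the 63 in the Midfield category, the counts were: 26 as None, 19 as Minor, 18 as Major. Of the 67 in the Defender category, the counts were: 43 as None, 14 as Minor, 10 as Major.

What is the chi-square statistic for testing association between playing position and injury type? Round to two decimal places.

Row totals: 85, 63, 67. Column totals: 103, 62, 50. Grand total N = 215.
Expected counts (row total × column total / N):
  Forward, None: 85×103/215 = 40.721
  Forward, Minor: 85×62/215 = 24.512
  Forward, Major: 85×50/215 = 19.767
  Midfield, None: 63×103/215 = 30.181
  Midfield, Minor: 63×62/215 = 18.167
  Midfield, Major: 63×50/215 = 14.651
  Defender, None: 67×103/215 = 32.098
  Defender, Minor: 67×62/215 = 19.321
  Defender, Major: 67×50/215 = 15.581
Contributions (O − E)²/E:
  (34 − 40.721)²/40.721 = 1.1093
  (29 − 24.512)²/24.512 = 0.8217
  (22 − 19.767)²/19.767 = 0.2523
  (26 − 30.181)²/30.181 = 0.5792
  (19 − 18.167)²/18.167 = 0.0382
  (18 − 14.651)²/14.651 = 0.7655
  (43 − 32.098)²/32.098 = 3.7028
  (14 − 19.321)²/19.321 = 1.4654
  (10 − 15.581)²/15.581 = 1.9991
χ² = 1.1093 + 0.8217 + 0.2523 + 0.5792 + 0.0382 + 0.7655 + 3.7028 + 1.4654 + 1.9991 = 10.73

10.73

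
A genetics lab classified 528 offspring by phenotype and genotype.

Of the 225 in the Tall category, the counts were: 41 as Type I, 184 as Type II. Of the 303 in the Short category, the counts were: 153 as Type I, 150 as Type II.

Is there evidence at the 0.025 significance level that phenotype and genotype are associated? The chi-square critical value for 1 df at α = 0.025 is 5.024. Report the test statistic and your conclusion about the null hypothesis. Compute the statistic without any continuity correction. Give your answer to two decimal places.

Row totals: 225, 303. Column totals: 194, 334. Grand total N = 528.
Expected counts (row total × column total / N):
  Tall, Type I: 225×194/528 = 82.670
  Tall, Type II: 225×334/528 = 142.330
  Short, Type I: 303×194/528 = 111.330
  Short, Type II: 303×334/528 = 191.670
Contributions (O − E)²/E:
  (41 − 82.670)²/82.670 = 21.0039
  (184 − 142.330)²/142.330 = 12.1997
  (153 − 111.330)²/111.330 = 15.5968
  (150 − 191.670)²/191.670 = 9.0593
χ² = 21.0039 + 12.1997 + 15.5968 + 9.0593 = 57.86
df = (2−1)(2−1) = 1. Since 57.86 > 5.024, reject the null hypothesis of independence at α = 0.025.

57.86; reject H₀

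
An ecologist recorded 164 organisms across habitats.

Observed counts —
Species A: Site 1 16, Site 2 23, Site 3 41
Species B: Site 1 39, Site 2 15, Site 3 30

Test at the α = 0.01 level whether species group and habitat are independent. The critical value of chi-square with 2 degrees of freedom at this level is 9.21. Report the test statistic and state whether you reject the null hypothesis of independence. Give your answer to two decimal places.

12.92; reject H₀

Row totals: 80, 84. Column totals: 55, 38, 71. Grand total N = 164.
Expected counts (row total × column total / N):
  Species A, Site 1: 80×55/164 = 26.829
  Species A, Site 2: 80×38/164 = 18.537
  Species A, Site 3: 80×71/164 = 34.634
  Species B, Site 1: 84×55/164 = 28.171
  Species B, Site 2: 84×38/164 = 19.463
  Species B, Site 3: 84×71/164 = 36.366
Contributions (O − E)²/E:
  (16 − 26.829)²/26.829 = 4.3709
  (23 − 18.537)²/18.537 = 1.0745
  (41 − 34.634)²/34.634 = 1.1701
  (39 − 28.171)²/28.171 = 4.1627
  (15 − 19.463)²/19.463 = 1.0234
  (30 − 36.366)²/36.366 = 1.1144
χ² = 4.3709 + 1.0745 + 1.1701 + 4.1627 + 1.0234 + 1.1144 = 12.92
df = (2−1)(3−1) = 2. Since 12.92 > 9.21, reject the null hypothesis of independence at α = 0.01.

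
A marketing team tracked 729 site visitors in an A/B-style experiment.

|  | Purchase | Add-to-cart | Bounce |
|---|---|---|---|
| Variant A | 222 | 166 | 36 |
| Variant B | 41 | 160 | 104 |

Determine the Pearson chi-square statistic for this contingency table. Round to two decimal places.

Row totals: 424, 305. Column totals: 263, 326, 140. Grand total N = 729.
Expected counts (row total × column total / N):
  Variant A, Purchase: 424×263/729 = 152.966
  Variant A, Add-to-cart: 424×326/729 = 189.608
  Variant A, Bounce: 424×140/729 = 81.427
  Variant B, Purchase: 305×263/729 = 110.034
  Variant B, Add-to-cart: 305×326/729 = 136.392
  Variant B, Bounce: 305×140/729 = 58.573
Contributions (O − E)²/E:
  (222 − 152.966)²/152.966 = 31.1552
  (166 − 189.608)²/189.608 = 2.9394
  (36 − 81.427)²/81.427 = 25.3431
  (41 − 110.034)²/110.034 = 43.3111
  (160 − 136.392)²/136.392 = 4.0863
  (104 − 58.573)²/58.573 = 35.2315
χ² = 31.1552 + 2.9394 + 25.3431 + 43.3111 + 4.0863 + 35.2315 = 142.07

142.07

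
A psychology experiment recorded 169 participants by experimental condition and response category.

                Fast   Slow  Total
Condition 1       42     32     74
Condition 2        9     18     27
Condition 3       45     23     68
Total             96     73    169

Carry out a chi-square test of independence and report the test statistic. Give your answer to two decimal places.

Grand total N = 169.
Expected counts (row total × column total / N):
  Condition 1, Fast: 74×96/169 = 42.036
  Condition 1, Slow: 74×73/169 = 31.964
  Condition 2, Fast: 27×96/169 = 15.337
  Condition 2, Slow: 27×73/169 = 11.663
  Condition 3, Fast: 68×96/169 = 38.627
  Condition 3, Slow: 68×73/169 = 29.373
Contributions (O − E)²/E:
  (42 − 42.036)²/42.036 = 0.0000
  (32 − 31.964)²/31.964 = 0.0000
  (9 − 15.337)²/15.337 = 2.6183
  (18 − 11.663)²/11.663 = 3.4432
  (45 − 38.627)²/38.627 = 1.0515
  (23 − 29.373)²/29.373 = 1.3827
χ² = 0.0000 + 0.0000 + 2.6183 + 3.4432 + 1.0515 + 1.3827 = 8.50

8.50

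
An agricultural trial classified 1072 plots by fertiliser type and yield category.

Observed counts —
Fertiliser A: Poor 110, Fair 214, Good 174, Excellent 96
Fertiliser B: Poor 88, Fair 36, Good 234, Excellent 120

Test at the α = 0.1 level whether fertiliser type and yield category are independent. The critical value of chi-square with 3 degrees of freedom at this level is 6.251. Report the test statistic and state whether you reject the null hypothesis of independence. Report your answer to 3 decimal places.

Row totals: 594, 478. Column totals: 198, 250, 408, 216. Grand total N = 1072.
Expected counts (row total × column total / N):
  Fertiliser A, Poor: 594×198/1072 = 109.7127
  Fertiliser A, Fair: 594×250/1072 = 138.5261
  Fertiliser A, Good: 594×408/1072 = 226.0746
  Fertiliser A, Excellent: 594×216/1072 = 119.6866
  Fertiliser B, Poor: 478×198/1072 = 88.2873
  Fertiliser B, Fair: 478×250/1072 = 111.4739
  Fertiliser B, Good: 478×408/1072 = 181.9254
  Fertiliser B, Excellent: 478×216/1072 = 96.3134
Contributions (O − E)²/E:
  (110 − 109.7127)²/109.7127 = 0.0008
  (214 − 138.5261)²/138.5261 = 41.1208
  (174 − 226.0746)²/226.0746 = 11.9950
  (96 − 119.6866)²/119.6866 = 4.6877
  (88 − 88.2873)²/88.2873 = 0.0009
  (36 − 111.4739)²/111.4739 = 51.0999
  (234 − 181.9254)²/181.9254 = 14.9059
  (120 − 96.3134)²/96.3134 = 5.8253
χ² = 0.0008 + 41.1208 + 11.9950 + 4.6877 + 0.0009 + 51.0999 + 14.9059 + 5.8253 = 129.636
df = (2−1)(4−1) = 3. Since 129.636 > 6.251, reject the null hypothesis of independence at α = 0.1.

129.636; reject H₀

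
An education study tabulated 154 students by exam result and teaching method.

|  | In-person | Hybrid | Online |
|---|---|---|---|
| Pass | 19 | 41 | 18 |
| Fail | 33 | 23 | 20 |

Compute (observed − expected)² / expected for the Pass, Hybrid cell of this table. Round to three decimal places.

Row total (Pass) = 78; column total (Hybrid) = 64; N = 154.
Expected count E = 78 × 64 / 154 = 32.4156.
Contribution = (O − E)²/E = (41 − 32.4156)² / 32.4156 = 2.273.

2.273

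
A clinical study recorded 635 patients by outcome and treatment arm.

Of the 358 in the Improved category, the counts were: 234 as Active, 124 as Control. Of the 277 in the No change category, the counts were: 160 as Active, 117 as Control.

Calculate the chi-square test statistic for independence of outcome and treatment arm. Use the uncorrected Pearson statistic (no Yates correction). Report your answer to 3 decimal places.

Row totals: 358, 277. Column totals: 394, 241. Grand total N = 635.
Expected counts (row total × column total / N):
  Improved, Active: 358×394/635 = 222.1291
  Improved, Control: 358×241/635 = 135.8709
  No change, Active: 277×394/635 = 171.8709
  No change, Control: 277×241/635 = 105.1291
Contributions (O − E)²/E:
  (234 − 222.1291)²/222.1291 = 0.6344
  (124 − 135.8709)²/135.8709 = 1.0371
  (160 − 171.8709)²/171.8709 = 0.8199
  (117 − 105.1291)²/105.1291 = 1.3404
χ² = 0.6344 + 1.0371 + 0.8199 + 1.3404 = 3.832

3.832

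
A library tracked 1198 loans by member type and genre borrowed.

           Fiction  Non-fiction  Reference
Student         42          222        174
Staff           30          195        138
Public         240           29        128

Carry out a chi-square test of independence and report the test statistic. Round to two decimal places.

416.80

Row totals: 438, 363, 397. Column totals: 312, 446, 440. Grand total N = 1198.
Expected counts (row total × column total / N):
  Student, Fiction: 438×312/1198 = 114.0701
  Student, Non-fiction: 438×446/1198 = 163.0618
  Student, Reference: 438×440/1198 = 160.8681
  Staff, Fiction: 363×312/1198 = 94.5376
  Staff, Non-fiction: 363×446/1198 = 135.1402
  Staff, Reference: 363×440/1198 = 133.3222
  Public, Fiction: 397×312/1198 = 103.3923
  Public, Non-fiction: 397×446/1198 = 147.7980
  Public, Reference: 397×440/1198 = 145.8097
Contributions (O − E)²/E:
  (42 − 114.0701)²/114.0701 = 45.5343
  (222 − 163.0618)²/163.0618 = 21.3030
  (174 − 160.8681)²/160.8681 = 1.0720
  (30 − 94.5376)²/94.5376 = 44.0576
  (195 − 135.1402)²/135.1402 = 26.5147
  (138 − 133.3222)²/133.3222 = 0.1641
  (240 − 103.3923)²/103.3923 = 180.4937
  (29 − 147.7980)²/147.7980 = 95.4882
  (128 − 145.8097)²/145.8097 = 2.1753
χ² = 45.5343 + 21.3030 + 1.0720 + 44.0576 + 26.5147 + 0.1641 + 180.4937 + 95.4882 + 2.1753 = 416.80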